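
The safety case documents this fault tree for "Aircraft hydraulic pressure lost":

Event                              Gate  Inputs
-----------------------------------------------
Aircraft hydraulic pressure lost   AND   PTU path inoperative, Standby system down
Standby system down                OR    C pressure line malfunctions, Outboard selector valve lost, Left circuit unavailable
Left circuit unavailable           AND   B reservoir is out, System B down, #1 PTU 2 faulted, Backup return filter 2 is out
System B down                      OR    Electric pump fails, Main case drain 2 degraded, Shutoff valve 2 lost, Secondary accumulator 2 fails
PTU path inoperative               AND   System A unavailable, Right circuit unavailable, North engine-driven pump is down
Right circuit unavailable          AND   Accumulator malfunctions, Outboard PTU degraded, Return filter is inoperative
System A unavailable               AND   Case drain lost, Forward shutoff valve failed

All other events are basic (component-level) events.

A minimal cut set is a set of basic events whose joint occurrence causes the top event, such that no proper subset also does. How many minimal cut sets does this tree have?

System A unavailable [AND]: one cut set from each child combined → 1 × 1 = 1 cut set(s).
Right circuit unavailable [AND]: one cut set from each child combined → 1 × 1 × 1 = 1 cut set(s).
PTU path inoperative [AND]: one cut set from each child combined → 1 × 1 × 1 = 1 cut set(s).
System B down [OR]: union of children's cut sets → 4 cut set(s).
Left circuit unavailable [AND]: one cut set from each child combined → 1 × 4 × 1 × 1 = 4 cut set(s).
Standby system down [OR]: union of children's cut sets → 6 cut set(s).
Aircraft hydraulic pressure lost [AND]: one cut set from each child combined → 1 × 6 = 6 cut set(s).
Minimal cut sets: {Accumulator malfunctions, C pressure line malfunctions, Case drain lost, Forward shutoff valve failed, North engine-driven pump is down, Outboard PTU degraded, Return filter is inoperative}; {Accumulator malfunctions, Case drain lost, Forward shutoff valve failed, North engine-driven pump is down, Outboard PTU degraded, Outboard selector valve lost, Return filter is inoperative}; {#1 PTU 2 faulted, Accumulator malfunctions, B reservoir is out, Backup return filter 2 is out, Case drain lost, Electric pump fails, Forward shutoff valve failed, North engine-driven pump is down, Outboard PTU degraded, Return filter is inoperative}; {#1 PTU 2 faulted, Accumulator malfunctions, B reservoir is out, Backup return filter 2 is out, Case drain lost, Forward shutoff valve failed, Main case drain 2 degraded, North engine-driven pump is down, Outboard PTU degraded, Return filter is inoperative}; {#1 PTU 2 faulted, Accumulator malfunctions, B reservoir is out, Backup return filter 2 is out, Case drain lost, Forward shutoff valve failed, North engine-driven pump is down, Outboard PTU degraded, Return filter is inoperative, Shutoff valve 2 lost}; {#1 PTU 2 faulted, Accumulator malfunctions, B reservoir is out, Backup return filter 2 is out, Case drain lost, Forward shutoff valve failed, North engine-driven pump is down, Outboard PTU degraded, Return filter is inoperative, Secondary accumulator 2 fails}.

6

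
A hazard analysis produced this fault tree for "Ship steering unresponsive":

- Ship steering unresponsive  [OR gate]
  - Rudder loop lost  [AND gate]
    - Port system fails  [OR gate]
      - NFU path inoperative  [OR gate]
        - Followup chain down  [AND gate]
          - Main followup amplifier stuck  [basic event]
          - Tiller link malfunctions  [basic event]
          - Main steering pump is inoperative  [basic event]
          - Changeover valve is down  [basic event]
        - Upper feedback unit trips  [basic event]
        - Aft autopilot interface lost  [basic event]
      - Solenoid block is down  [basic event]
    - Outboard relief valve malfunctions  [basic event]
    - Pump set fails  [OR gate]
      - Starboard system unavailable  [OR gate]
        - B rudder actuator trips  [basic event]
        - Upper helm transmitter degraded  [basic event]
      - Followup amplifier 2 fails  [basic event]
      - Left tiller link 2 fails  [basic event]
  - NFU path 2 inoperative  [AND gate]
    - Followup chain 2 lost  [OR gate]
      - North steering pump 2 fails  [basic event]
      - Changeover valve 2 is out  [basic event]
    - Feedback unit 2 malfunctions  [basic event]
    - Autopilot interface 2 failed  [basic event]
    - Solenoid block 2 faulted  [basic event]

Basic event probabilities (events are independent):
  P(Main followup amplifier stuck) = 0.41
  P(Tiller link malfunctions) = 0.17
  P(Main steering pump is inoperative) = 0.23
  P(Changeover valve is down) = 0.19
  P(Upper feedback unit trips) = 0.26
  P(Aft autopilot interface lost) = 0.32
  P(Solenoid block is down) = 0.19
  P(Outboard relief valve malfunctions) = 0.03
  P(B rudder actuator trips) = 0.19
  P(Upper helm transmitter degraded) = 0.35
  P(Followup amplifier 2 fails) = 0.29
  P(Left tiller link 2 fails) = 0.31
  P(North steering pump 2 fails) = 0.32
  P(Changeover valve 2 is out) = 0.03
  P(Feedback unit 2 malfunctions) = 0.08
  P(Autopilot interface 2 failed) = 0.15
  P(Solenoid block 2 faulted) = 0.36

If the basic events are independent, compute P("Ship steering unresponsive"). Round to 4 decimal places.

0.0147

P(Followup chain down) [AND] = 0.41 × 0.17 × 0.23 × 0.19 = 0.003046
P(NFU path inoperative) [OR] = 1 − (1−0.003046) × (1−0.26) × (1−0.32) = 0.498333
P(Port system fails) [OR] = 1 − (1−0.498333) × (1−0.19) = 0.593650
P(Starboard system unavailable) [OR] = 1 − (1−0.19) × (1−0.35) = 0.473500
P(Pump set fails) [OR] = 1 − (1−0.473500) × (1−0.29) × (1−0.31) = 0.742068
P(Rudder loop lost) [AND] = 0.593650 × 0.03 × 0.742068 = 0.013216
P(Followup chain 2 lost) [OR] = 1 − (1−0.32) × (1−0.03) = 0.340400
P(NFU path 2 inoperative) [AND] = 0.340400 × 0.08 × 0.15 × 0.36 = 0.001471
P(Ship steering unresponsive) [OR] = 1 − (1−0.013216) × (1−0.001471) = 0.014668
Rounded to 4 decimal places: P(Ship steering unresponsive) ≈ 0.0147.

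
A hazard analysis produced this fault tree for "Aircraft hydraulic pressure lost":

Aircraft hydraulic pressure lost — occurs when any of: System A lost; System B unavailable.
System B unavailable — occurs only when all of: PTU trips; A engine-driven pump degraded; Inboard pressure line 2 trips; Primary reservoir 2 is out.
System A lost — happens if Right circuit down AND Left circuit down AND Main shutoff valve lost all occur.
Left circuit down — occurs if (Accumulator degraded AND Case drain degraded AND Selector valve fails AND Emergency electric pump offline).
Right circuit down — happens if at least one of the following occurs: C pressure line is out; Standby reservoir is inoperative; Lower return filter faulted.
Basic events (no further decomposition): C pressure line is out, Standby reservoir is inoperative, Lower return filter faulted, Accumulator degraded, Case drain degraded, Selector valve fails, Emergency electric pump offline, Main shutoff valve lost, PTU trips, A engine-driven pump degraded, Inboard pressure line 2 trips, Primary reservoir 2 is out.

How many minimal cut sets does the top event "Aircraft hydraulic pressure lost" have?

4

Right circuit down [OR]: union of children's cut sets → 3 cut set(s).
Left circuit down [AND]: one cut set from each child combined → 1 × 1 × 1 × 1 = 1 cut set(s).
System A lost [AND]: one cut set from each child combined → 3 × 1 × 1 = 3 cut set(s).
System B unavailable [AND]: one cut set from each child combined → 1 × 1 × 1 × 1 = 1 cut set(s).
Aircraft hydraulic pressure lost [OR]: union of children's cut sets → 4 cut set(s).
Minimal cut sets: {Accumulator degraded, C pressure line is out, Case drain degraded, Emergency electric pump offline, Main shutoff valve lost, Selector valve fails}; {Accumulator degraded, Case drain degraded, Emergency electric pump offline, Main shutoff valve lost, Selector valve fails, Standby reservoir is inoperative}; {Accumulator degraded, Case drain degraded, Emergency electric pump offline, Lower return filter faulted, Main shutoff valve lost, Selector valve fails}; {A engine-driven pump degraded, Inboard pressure line 2 trips, PTU trips, Primary reservoir 2 is out}.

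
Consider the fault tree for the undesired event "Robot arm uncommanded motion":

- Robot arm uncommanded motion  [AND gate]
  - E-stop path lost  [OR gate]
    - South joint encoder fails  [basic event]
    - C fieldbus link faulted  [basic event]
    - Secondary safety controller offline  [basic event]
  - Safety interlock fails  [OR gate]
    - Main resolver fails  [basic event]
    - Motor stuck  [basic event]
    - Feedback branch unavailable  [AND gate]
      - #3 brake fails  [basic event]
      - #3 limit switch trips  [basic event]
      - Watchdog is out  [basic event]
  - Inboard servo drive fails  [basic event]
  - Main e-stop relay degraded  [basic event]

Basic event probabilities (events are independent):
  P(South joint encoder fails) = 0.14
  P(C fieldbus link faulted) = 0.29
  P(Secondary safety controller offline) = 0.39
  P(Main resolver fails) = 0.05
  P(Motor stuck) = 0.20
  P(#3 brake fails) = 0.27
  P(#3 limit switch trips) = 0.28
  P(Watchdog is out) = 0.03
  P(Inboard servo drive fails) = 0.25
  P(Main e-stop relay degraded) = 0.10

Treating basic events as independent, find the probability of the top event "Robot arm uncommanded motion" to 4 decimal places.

P(E-stop path lost) [OR] = 1 − (1−0.14) × (1−0.29) × (1−0.39) = 0.627534
P(Feedback branch unavailable) [AND] = 0.27 × 0.28 × 0.03 = 0.002268
P(Safety interlock fails) [OR] = 1 − (1−0.05) × (1−0.20) × (1−0.002268) = 0.241724
P(Robot arm uncommanded motion) [AND] = 0.627534 × 0.241724 × 0.25 × 0.10 = 0.003792
Rounded to 4 decimal places: P(Robot arm uncommanded motion) ≈ 0.0038.

0.0038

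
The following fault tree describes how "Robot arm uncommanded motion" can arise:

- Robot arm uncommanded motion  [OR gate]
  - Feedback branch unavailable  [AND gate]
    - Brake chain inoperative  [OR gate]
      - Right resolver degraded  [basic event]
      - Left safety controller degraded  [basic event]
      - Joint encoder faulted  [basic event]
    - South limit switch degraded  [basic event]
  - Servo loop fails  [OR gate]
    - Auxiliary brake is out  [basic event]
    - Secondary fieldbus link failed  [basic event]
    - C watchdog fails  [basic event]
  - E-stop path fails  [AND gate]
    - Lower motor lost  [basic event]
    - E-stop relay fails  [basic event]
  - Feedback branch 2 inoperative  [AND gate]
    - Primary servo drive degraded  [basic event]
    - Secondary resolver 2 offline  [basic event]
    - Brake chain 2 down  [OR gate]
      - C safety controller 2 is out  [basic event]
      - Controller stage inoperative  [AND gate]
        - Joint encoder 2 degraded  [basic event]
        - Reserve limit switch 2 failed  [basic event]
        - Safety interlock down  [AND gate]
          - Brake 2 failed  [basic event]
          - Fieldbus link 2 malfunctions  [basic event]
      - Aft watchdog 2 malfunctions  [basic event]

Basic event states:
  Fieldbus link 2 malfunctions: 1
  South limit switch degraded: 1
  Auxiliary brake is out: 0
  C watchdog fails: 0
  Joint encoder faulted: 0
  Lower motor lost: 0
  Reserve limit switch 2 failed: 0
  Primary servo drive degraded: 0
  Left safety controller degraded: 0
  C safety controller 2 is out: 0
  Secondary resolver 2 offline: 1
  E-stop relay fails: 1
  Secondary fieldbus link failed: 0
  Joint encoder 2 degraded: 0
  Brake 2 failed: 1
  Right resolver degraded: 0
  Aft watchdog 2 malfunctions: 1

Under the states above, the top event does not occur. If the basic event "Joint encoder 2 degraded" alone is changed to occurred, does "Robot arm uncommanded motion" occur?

Counterfactual: set "Joint encoder 2 degraded" to occurred.
Brake chain inoperative [OR]: Right resolver degraded=not, Left safety controller degraded=not, Joint encoder faulted=not → no input occurs → does not occur.
Feedback branch unavailable [AND]: Brake chain inoperative=not, South limit switch degraded=occurs → not all inputs occur → does not occur.
Servo loop fails [OR]: Auxiliary brake is out=not, Secondary fieldbus link failed=not, C watchdog fails=not → no input occurs → does not occur.
E-stop path fails [AND]: Lower motor lost=not, E-stop relay fails=occurs → not all inputs occur → does not occur.
Safety interlock down [AND]: Brake 2 failed=occurs, Fieldbus link 2 malfunctions=occurs → all inputs occur → occurs.
Controller stage inoperative [AND]: Joint encoder 2 degraded=occurs, Reserve limit switch 2 failed=not, Safety interlock down=occurs → not all inputs occur → does not occur.
Brake chain 2 down [OR]: C safety controller 2 is out=not, Controller stage inoperative=not, Aft watchdog 2 malfunctions=occurs → at least one input occurs → occurs.
Feedback branch 2 inoperative [AND]: Primary servo drive degraded=not, Secondary resolver 2 offline=occurs, Brake chain 2 down=occurs → not all inputs occur → does not occur.
Robot arm uncommanded motion [OR]: Feedback branch unavailable=not, Servo loop fails=not, E-stop path fails=not, Feedback branch 2 inoperative=not → no input occurs → does not occur.

No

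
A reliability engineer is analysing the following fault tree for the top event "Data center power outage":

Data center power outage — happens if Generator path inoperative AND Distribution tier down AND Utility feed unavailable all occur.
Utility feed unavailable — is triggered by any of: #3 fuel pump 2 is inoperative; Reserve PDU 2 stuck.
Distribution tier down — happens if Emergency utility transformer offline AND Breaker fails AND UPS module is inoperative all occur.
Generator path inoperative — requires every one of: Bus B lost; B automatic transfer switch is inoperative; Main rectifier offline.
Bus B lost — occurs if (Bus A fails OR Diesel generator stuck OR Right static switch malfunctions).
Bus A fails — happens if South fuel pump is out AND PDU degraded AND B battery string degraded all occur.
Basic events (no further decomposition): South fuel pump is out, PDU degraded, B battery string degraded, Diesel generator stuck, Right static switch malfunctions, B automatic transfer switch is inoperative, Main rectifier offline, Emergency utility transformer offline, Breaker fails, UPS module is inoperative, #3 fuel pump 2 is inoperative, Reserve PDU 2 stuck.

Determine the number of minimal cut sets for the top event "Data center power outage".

6

Bus A fails [AND]: one cut set from each child combined → 1 × 1 × 1 = 1 cut set(s).
Bus B lost [OR]: union of children's cut sets → 3 cut set(s).
Generator path inoperative [AND]: one cut set from each child combined → 3 × 1 × 1 = 3 cut set(s).
Distribution tier down [AND]: one cut set from each child combined → 1 × 1 × 1 = 1 cut set(s).
Utility feed unavailable [OR]: union of children's cut sets → 2 cut set(s).
Data center power outage [AND]: one cut set from each child combined → 3 × 1 × 2 = 6 cut set(s).
Minimal cut sets: {#3 fuel pump 2 is inoperative, B automatic transfer switch is inoperative, B battery string degraded, Breaker fails, Emergency utility transformer offline, Main rectifier offline, PDU degraded, South fuel pump is out, UPS module is inoperative}; {B automatic transfer switch is inoperative, B battery string degraded, Breaker fails, Emergency utility transformer offline, Main rectifier offline, PDU degraded, Reserve PDU 2 stuck, South fuel pump is out, UPS module is inoperative}; {#3 fuel pump 2 is inoperative, B automatic transfer switch is inoperative, Breaker fails, Diesel generator stuck, Emergency utility transformer offline, Main rectifier offline, UPS module is inoperative}; {B automatic transfer switch is inoperative, Breaker fails, Diesel generator stuck, Emergency utility transformer offline, Main rectifier offline, Reserve PDU 2 stuck, UPS module is inoperative}; {#3 fuel pump 2 is inoperative, B automatic transfer switch is inoperative, Breaker fails, Emergency utility transformer offline, Main rectifier offline, Right static switch malfunctions, UPS module is inoperative}; {B automatic transfer switch is inoperative, Breaker fails, Emergency utility transformer offline, Main rectifier offline, Reserve PDU 2 stuck, Right static switch malfunctions, UPS module is inoperative}.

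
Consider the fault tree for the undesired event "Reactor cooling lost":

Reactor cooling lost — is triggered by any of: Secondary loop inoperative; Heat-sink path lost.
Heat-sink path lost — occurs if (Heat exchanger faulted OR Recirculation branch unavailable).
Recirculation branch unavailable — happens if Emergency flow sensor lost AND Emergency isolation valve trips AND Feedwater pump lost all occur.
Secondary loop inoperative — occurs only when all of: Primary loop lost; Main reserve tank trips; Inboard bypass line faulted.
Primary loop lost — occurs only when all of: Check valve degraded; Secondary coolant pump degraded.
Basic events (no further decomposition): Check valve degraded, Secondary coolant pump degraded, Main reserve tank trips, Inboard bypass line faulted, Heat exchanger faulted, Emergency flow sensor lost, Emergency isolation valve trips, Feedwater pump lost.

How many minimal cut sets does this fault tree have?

Primary loop lost [AND]: one cut set from each child combined → 1 × 1 = 1 cut set(s).
Secondary loop inoperative [AND]: one cut set from each child combined → 1 × 1 × 1 = 1 cut set(s).
Recirculation branch unavailable [AND]: one cut set from each child combined → 1 × 1 × 1 = 1 cut set(s).
Heat-sink path lost [OR]: union of children's cut sets → 2 cut set(s).
Reactor cooling lost [OR]: union of children's cut sets → 3 cut set(s).
Minimal cut sets: {Check valve degraded, Inboard bypass line faulted, Main reserve tank trips, Secondary coolant pump degraded}; {Heat exchanger faulted}; {Emergency flow sensor lost, Emergency isolation valve trips, Feedwater pump lost}.

3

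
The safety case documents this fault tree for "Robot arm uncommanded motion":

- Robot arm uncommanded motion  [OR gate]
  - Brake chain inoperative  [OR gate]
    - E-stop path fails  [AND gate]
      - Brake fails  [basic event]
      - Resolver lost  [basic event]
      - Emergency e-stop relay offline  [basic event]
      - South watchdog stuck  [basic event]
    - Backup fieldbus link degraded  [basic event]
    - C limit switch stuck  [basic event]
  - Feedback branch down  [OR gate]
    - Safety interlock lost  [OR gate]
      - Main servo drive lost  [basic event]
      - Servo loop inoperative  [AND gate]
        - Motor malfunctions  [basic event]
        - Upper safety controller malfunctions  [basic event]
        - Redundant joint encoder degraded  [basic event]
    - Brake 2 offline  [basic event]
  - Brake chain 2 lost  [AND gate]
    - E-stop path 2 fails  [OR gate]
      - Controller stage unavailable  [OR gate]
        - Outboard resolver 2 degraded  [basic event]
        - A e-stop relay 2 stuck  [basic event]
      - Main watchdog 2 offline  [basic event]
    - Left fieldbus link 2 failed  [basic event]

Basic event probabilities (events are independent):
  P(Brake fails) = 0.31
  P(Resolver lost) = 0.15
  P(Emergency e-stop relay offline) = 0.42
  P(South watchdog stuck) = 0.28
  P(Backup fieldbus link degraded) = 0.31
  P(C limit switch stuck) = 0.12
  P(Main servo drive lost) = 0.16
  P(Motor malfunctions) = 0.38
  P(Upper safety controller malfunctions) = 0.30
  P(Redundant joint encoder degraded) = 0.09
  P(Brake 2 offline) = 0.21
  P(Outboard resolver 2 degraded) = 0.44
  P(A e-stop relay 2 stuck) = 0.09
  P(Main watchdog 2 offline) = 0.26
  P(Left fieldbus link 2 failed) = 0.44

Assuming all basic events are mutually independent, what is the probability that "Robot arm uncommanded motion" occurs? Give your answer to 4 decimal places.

P(E-stop path fails) [AND] = 0.31 × 0.15 × 0.42 × 0.28 = 0.005468
P(Brake chain inoperative) [OR] = 1 − (1−0.005468) × (1−0.31) × (1−0.12) = 0.396120
P(Servo loop inoperative) [AND] = 0.38 × 0.30 × 0.09 = 0.010260
P(Safety interlock lost) [OR] = 1 − (1−0.16) × (1−0.010260) = 0.168618
P(Feedback branch down) [OR] = 1 − (1−0.168618) × (1−0.21) = 0.343208
P(Controller stage unavailable) [OR] = 1 − (1−0.44) × (1−0.09) = 0.490400
P(E-stop path 2 fails) [OR] = 1 − (1−0.490400) × (1−0.26) = 0.622896
P(Brake chain 2 lost) [AND] = 0.622896 × 0.44 = 0.274074
P(Robot arm uncommanded motion) [OR] = 1 − (1−0.396120) × (1−0.343208) × (1−0.274074) = 0.712081
Rounded to 4 decimal places: P(Robot arm uncommanded motion) ≈ 0.7121.

0.7121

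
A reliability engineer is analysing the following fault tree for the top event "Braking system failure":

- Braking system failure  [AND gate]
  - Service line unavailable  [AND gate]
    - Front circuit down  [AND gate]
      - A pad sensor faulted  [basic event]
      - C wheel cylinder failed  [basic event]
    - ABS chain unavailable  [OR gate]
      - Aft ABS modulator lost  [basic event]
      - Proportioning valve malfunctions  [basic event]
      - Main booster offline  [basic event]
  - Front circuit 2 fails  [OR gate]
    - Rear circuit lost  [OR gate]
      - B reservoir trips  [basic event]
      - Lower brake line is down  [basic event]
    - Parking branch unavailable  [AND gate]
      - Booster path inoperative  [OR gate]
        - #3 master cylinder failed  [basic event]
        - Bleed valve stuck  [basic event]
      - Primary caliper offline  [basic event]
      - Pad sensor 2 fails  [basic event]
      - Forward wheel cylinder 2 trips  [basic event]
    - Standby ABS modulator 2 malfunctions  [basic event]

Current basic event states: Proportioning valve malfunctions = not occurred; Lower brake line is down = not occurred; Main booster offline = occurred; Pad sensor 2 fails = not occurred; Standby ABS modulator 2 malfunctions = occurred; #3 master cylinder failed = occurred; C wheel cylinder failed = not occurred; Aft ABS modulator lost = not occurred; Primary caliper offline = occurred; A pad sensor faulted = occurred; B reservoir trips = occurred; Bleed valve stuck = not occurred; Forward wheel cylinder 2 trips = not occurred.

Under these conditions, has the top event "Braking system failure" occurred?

No

Front circuit down [AND]: A pad sensor faulted=occurs, C wheel cylinder failed=not → not all inputs occur → does not occur.
ABS chain unavailable [OR]: Aft ABS modulator lost=not, Proportioning valve malfunctions=not, Main booster offline=occurs → at least one input occurs → occurs.
Service line unavailable [AND]: Front circuit down=not, ABS chain unavailable=occurs → not all inputs occur → does not occur.
Rear circuit lost [OR]: B reservoir trips=occurs, Lower brake line is down=not → at least one input occurs → occurs.
Booster path inoperative [OR]: #3 master cylinder failed=occurs, Bleed valve stuck=not → at least one input occurs → occurs.
Parking branch unavailable [AND]: Booster path inoperative=occurs, Primary caliper offline=occurs, Pad sensor 2 fails=not, Forward wheel cylinder 2 trips=not → not all inputs occur → does not occur.
Front circuit 2 fails [OR]: Rear circuit lost=occurs, Parking branch unavailable=not, Standby ABS modulator 2 malfunctions=occurs → at least one input occurs → occurs.
Braking system failure [AND]: Service line unavailable=not, Front circuit 2 fails=occurs → not all inputs occur → does not occur.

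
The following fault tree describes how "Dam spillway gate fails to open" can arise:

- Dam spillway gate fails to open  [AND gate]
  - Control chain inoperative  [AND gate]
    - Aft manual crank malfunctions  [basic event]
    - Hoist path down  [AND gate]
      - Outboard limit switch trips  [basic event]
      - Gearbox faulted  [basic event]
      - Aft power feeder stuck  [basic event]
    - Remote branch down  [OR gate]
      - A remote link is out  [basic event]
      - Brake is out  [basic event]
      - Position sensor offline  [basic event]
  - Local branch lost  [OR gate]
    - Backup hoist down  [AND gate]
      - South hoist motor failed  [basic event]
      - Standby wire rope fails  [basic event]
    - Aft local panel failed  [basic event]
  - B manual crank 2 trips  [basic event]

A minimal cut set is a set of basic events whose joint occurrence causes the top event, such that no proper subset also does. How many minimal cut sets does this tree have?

6

Hoist path down [AND]: one cut set from each child combined → 1 × 1 × 1 = 1 cut set(s).
Remote branch down [OR]: union of children's cut sets → 3 cut set(s).
Control chain inoperative [AND]: one cut set from each child combined → 1 × 1 × 3 = 3 cut set(s).
Backup hoist down [AND]: one cut set from each child combined → 1 × 1 = 1 cut set(s).
Local branch lost [OR]: union of children's cut sets → 2 cut set(s).
Dam spillway gate fails to open [AND]: one cut set from each child combined → 3 × 2 × 1 = 6 cut set(s).
Minimal cut sets: {A remote link is out, Aft manual crank malfunctions, Aft power feeder stuck, B manual crank 2 trips, Gearbox faulted, Outboard limit switch trips, South hoist motor failed, Standby wire rope fails}; {A remote link is out, Aft local panel failed, Aft manual crank malfunctions, Aft power feeder stuck, B manual crank 2 trips, Gearbox faulted, Outboard limit switch trips}; {Aft manual crank malfunctions, Aft power feeder stuck, B manual crank 2 trips, Brake is out, Gearbox faulted, Outboard limit switch trips, South hoist motor failed, Standby wire rope fails}; {Aft local panel failed, Aft manual crank malfunctions, Aft power feeder stuck, B manual crank 2 trips, Brake is out, Gearbox faulted, Outboard limit switch trips}; {Aft manual crank malfunctions, Aft power feeder stuck, B manual crank 2 trips, Gearbox faulted, Outboard limit switch trips, Position sensor offline, South hoist motor failed, Standby wire rope fails}; {Aft local panel failed, Aft manual crank malfunctions, Aft power feeder stuck, B manual crank 2 trips, Gearbox faulted, Outboard limit switch trips, Position sensor offline}.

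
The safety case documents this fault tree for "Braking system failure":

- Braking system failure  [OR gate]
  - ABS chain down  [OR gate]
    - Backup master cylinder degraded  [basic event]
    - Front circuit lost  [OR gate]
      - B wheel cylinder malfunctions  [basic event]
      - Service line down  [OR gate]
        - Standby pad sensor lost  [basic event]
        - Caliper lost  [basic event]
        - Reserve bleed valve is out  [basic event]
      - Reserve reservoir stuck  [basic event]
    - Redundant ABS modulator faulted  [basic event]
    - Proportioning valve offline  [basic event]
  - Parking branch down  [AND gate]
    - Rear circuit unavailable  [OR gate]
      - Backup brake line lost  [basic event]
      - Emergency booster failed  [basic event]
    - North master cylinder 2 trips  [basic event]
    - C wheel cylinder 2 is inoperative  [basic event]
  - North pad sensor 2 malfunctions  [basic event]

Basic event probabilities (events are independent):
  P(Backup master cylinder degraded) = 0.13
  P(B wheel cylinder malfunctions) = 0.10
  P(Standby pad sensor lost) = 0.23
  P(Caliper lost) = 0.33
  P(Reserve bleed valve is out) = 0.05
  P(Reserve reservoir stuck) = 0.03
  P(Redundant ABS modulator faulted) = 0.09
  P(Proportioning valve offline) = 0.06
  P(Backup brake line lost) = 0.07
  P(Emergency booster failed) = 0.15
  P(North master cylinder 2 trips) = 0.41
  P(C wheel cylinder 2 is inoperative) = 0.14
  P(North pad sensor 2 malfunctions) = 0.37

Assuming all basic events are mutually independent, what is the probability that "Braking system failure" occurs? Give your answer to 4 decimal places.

0.8018

P(Service line down) [OR] = 1 − (1−0.23) × (1−0.33) × (1−0.05) = 0.509895
P(Front circuit lost) [OR] = 1 − (1−0.10) × (1−0.509895) × (1−0.03) = 0.572138
P(ABS chain down) [OR] = 1 − (1−0.13) × (1−0.572138) × (1−0.09) × (1−0.06) = 0.681586
P(Rear circuit unavailable) [OR] = 1 − (1−0.07) × (1−0.15) = 0.209500
P(Parking branch down) [AND] = 0.209500 × 0.41 × 0.14 = 0.012025
P(Braking system failure) [OR] = 1 − (1−0.681586) × (1−0.012025) × (1−0.37) = 0.801811
Rounded to 4 decimal places: P(Braking system failure) ≈ 0.8018.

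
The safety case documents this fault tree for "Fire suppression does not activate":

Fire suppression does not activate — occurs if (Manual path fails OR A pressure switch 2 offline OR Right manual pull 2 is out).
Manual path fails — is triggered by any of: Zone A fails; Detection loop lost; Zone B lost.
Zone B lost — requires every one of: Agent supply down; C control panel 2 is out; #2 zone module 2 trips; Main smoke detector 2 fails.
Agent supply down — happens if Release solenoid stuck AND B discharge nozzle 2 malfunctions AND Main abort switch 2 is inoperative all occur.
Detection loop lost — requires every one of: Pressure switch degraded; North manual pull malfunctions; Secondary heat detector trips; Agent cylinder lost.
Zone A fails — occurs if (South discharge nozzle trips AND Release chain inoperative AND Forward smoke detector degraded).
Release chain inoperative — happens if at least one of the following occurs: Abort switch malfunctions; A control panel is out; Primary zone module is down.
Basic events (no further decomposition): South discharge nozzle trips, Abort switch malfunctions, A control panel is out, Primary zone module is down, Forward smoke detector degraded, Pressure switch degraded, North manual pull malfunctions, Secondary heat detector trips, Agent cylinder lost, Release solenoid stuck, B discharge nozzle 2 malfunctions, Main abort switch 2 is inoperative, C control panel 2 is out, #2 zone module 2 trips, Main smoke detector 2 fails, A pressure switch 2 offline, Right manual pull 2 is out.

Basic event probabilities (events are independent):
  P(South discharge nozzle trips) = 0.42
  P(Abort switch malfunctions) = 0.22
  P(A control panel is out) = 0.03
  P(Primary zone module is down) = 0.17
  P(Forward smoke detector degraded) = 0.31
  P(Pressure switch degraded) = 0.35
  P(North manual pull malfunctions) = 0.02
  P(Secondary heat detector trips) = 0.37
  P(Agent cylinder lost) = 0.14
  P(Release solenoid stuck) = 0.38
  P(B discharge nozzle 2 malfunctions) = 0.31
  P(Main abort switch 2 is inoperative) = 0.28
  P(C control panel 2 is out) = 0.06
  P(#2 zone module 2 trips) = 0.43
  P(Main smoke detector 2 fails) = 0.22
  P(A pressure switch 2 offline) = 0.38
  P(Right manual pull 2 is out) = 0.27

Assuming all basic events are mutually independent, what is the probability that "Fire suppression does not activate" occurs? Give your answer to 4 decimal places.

P(Release chain inoperative) [OR] = 1 − (1−0.22) × (1−0.03) × (1−0.17) = 0.372022
P(Zone A fails) [AND] = 0.42 × 0.372022 × 0.31 = 0.048437
P(Detection loop lost) [AND] = 0.35 × 0.02 × 0.37 × 0.14 = 0.000363
P(Agent supply down) [AND] = 0.38 × 0.31 × 0.28 = 0.032984
P(Zone B lost) [AND] = 0.032984 × 0.06 × 0.43 × 0.22 = 0.000187
P(Manual path fails) [OR] = 1 − (1−0.048437) × (1−0.000363) × (1−0.000187) = 0.048960
P(Fire suppression does not activate) [OR] = 1 − (1−0.048960) × (1−0.38) × (1−0.27) = 0.569559
Rounded to 4 decimal places: P(Fire suppression does not activate) ≈ 0.5696.

0.5696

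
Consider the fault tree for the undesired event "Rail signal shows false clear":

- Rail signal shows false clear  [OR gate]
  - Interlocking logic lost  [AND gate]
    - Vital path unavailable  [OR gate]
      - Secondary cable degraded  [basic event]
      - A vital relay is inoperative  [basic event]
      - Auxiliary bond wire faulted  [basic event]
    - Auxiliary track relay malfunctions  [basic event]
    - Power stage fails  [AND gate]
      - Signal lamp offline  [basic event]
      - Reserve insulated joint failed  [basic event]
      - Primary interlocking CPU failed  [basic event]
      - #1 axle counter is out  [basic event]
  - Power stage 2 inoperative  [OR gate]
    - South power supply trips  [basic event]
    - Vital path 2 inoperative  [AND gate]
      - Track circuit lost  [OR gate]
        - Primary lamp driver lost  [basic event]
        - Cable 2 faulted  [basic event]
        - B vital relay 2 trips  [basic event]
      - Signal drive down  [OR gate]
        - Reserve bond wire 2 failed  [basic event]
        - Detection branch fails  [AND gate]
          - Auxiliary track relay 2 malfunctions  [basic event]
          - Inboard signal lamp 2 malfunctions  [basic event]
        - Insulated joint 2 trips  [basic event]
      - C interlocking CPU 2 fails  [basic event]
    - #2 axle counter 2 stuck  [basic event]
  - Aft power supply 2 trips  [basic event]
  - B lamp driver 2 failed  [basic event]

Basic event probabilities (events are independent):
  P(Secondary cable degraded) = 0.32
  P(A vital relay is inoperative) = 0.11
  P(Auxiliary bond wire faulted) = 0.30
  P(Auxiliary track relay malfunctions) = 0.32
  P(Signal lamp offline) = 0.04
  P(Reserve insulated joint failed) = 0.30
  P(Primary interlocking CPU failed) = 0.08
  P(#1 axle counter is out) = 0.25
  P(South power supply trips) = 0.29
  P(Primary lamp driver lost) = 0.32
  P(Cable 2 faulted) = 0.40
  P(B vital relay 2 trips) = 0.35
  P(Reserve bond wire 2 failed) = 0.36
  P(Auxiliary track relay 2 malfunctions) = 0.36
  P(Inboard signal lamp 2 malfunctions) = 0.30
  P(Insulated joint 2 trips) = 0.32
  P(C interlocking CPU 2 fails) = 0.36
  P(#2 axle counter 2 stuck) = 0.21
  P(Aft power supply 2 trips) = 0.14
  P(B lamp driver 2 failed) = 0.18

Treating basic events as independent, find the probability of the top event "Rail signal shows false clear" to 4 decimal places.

P(Vital path unavailable) [OR] = 1 − (1−0.32) × (1−0.11) × (1−0.30) = 0.576360
P(Power stage fails) [AND] = 0.04 × 0.30 × 0.08 × 0.25 = 0.000240
P(Interlocking logic lost) [AND] = 0.576360 × 0.32 × 0.000240 = 0.000044
P(Track circuit lost) [OR] = 1 − (1−0.32) × (1−0.40) × (1−0.35) = 0.734800
P(Detection branch fails) [AND] = 0.36 × 0.30 = 0.108000
P(Signal drive down) [OR] = 1 − (1−0.36) × (1−0.108000) × (1−0.32) = 0.611802
P(Vital path 2 inoperative) [AND] = 0.734800 × 0.611802 × 0.36 = 0.161839
P(Power stage 2 inoperative) [OR] = 1 − (1−0.29) × (1−0.161839) × (1−0.21) = 0.529875
P(Rail signal shows false clear) [OR] = 1 − (1−0.000044) × (1−0.529875) × (1−0.14) × (1−0.18) = 0.668482
Rounded to 4 decimal places: P(Rail signal shows false clear) ≈ 0.6685.

0.6685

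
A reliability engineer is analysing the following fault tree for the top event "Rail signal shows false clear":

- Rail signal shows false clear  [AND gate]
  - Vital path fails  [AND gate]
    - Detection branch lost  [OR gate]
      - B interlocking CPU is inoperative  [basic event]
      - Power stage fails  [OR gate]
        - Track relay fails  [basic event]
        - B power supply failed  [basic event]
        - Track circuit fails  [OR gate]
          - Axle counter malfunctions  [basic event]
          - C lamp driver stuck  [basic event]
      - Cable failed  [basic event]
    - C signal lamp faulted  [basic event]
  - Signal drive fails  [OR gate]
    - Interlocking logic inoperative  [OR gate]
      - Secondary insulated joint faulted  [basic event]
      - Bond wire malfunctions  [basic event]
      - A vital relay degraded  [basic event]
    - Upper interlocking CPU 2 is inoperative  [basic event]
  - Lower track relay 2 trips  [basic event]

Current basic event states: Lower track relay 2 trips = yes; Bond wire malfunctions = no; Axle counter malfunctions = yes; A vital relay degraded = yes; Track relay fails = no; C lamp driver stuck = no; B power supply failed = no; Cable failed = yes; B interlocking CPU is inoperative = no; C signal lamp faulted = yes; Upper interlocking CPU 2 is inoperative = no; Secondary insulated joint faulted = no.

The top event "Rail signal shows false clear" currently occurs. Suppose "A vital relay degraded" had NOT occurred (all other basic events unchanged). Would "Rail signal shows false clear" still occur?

No

Counterfactual: set "A vital relay degraded" to not occurred.
Track circuit fails [OR]: Axle counter malfunctions=occurs, C lamp driver stuck=not → at least one input occurs → occurs.
Power stage fails [OR]: Track relay fails=not, B power supply failed=not, Track circuit fails=occurs → at least one input occurs → occurs.
Detection branch lost [OR]: B interlocking CPU is inoperative=not, Power stage fails=occurs, Cable failed=occurs → at least one input occurs → occurs.
Vital path fails [AND]: Detection branch lost=occurs, C signal lamp faulted=occurs → all inputs occur → occurs.
Interlocking logic inoperative [OR]: Secondary insulated joint faulted=not, Bond wire malfunctions=not, A vital relay degraded=not → no input occurs → does not occur.
Signal drive fails [OR]: Interlocking logic inoperative=not, Upper interlocking CPU 2 is inoperative=not → no input occurs → does not occur.
Rail signal shows false clear [AND]: Vital path fails=occurs, Signal drive fails=not, Lower track relay 2 trips=occurs → not all inputs occur → does not occur.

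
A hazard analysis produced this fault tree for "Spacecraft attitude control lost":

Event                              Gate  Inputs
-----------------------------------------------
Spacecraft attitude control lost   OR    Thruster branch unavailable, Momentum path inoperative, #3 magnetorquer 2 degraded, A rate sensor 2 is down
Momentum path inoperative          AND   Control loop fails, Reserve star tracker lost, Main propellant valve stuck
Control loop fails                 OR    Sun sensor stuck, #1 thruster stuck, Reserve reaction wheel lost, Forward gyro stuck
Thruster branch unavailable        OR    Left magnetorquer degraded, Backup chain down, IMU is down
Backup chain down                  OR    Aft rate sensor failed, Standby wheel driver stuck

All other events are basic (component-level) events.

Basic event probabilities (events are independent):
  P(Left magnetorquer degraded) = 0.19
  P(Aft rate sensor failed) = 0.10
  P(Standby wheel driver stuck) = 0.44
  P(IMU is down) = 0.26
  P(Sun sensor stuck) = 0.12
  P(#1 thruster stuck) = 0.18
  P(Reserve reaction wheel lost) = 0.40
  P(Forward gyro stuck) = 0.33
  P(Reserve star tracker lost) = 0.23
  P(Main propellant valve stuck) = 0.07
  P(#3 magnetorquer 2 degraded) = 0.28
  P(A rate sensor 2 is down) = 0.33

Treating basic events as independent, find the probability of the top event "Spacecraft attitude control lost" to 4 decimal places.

P(Backup chain down) [OR] = 1 − (1−0.10) × (1−0.44) = 0.496000
P(Thruster branch unavailable) [OR] = 1 − (1−0.19) × (1−0.496000) × (1−0.26) = 0.697902
P(Control loop fails) [OR] = 1 − (1−0.12) × (1−0.18) × (1−0.40) × (1−0.33) = 0.709917
P(Momentum path inoperative) [AND] = 0.709917 × 0.23 × 0.07 = 0.011430
P(Spacecraft attitude control lost) [OR] = 1 − (1−0.697902) × (1−0.011430) × (1−0.28) × (1−0.33) = 0.855934
Rounded to 4 decimal places: P(Spacecraft attitude control lost) ≈ 0.8559.

0.8559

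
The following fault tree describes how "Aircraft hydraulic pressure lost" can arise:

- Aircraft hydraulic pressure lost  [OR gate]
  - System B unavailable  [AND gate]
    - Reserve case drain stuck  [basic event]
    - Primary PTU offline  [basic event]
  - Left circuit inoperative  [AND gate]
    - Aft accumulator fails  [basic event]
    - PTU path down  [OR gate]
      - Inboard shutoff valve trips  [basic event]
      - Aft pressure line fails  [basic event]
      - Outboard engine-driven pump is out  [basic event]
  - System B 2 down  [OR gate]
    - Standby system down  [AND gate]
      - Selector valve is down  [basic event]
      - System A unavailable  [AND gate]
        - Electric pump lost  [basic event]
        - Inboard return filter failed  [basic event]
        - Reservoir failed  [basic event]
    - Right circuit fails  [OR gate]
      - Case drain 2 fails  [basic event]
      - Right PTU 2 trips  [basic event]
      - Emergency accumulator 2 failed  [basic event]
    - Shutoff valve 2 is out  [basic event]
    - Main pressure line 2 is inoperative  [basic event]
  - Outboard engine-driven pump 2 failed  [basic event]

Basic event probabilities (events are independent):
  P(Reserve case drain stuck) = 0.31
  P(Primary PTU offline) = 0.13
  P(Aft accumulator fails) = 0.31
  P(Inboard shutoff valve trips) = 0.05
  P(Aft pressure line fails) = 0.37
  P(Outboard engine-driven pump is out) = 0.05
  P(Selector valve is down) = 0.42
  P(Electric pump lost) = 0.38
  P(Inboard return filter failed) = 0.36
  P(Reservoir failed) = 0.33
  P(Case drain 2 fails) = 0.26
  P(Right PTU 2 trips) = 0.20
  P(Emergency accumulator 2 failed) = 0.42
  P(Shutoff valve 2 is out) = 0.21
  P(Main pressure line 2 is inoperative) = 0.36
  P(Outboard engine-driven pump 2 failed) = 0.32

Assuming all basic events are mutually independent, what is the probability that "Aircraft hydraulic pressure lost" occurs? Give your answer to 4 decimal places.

0.9037

P(System B unavailable) [AND] = 0.31 × 0.13 = 0.040300
P(PTU path down) [OR] = 1 − (1−0.05) × (1−0.37) × (1−0.05) = 0.431425
P(Left circuit inoperative) [AND] = 0.31 × 0.431425 = 0.133742
P(System A unavailable) [AND] = 0.38 × 0.36 × 0.33 = 0.045144
P(Standby system down) [AND] = 0.42 × 0.045144 = 0.018960
P(Right circuit fails) [OR] = 1 − (1−0.26) × (1−0.20) × (1−0.42) = 0.656640
P(System B 2 down) [OR] = 1 − (1−0.018960) × (1−0.656640) × (1−0.21) × (1−0.36) = 0.829689
P(Aircraft hydraulic pressure lost) [OR] = 1 − (1−0.040300) × (1−0.133742) × (1−0.829689) × (1−0.32) = 0.903720
Rounded to 4 decimal places: P(Aircraft hydraulic pressure lost) ≈ 0.9037.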